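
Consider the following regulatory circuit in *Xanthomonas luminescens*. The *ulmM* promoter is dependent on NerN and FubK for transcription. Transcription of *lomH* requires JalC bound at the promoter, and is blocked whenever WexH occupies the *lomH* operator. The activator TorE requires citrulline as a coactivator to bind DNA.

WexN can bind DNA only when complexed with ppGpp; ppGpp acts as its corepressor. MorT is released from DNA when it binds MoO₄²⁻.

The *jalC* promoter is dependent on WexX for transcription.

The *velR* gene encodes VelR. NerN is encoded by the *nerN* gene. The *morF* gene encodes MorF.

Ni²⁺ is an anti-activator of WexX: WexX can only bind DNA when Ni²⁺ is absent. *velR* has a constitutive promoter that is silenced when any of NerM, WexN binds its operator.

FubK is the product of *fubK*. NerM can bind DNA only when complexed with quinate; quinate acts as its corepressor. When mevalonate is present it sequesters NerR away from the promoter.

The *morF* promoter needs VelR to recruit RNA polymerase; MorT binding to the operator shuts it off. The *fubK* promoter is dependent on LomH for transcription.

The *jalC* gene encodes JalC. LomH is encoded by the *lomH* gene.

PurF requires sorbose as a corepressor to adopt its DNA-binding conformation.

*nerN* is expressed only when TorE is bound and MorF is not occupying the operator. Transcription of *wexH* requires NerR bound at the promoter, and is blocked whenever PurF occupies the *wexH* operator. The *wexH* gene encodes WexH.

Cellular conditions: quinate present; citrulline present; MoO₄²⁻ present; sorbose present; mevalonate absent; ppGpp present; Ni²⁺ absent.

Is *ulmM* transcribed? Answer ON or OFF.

ON

Citrulline is present, so TorE is active.
MoO₄²⁻ is present, so MorT is inactive.
Quinate is present, so NerM is active.
ppGpp is present, so WexN is active.
With repressor NerM bound, *velR* is not transcribed.
So VelR is not produced.
Required activator VelR is absent, so *morF* is not transcribed.
So MorF is not produced.
No repressor is bound and TorE is active, so *nerN* is transcribed.
So NerN is produced and active.
Sorbose is present, so PurF is active.
Mevalonate is absent, so NerR is active.
With repressor PurF bound, *wexH* is not transcribed.
So WexH is not produced.
Ni²⁺ is absent, so WexX is active.
No repressor is bound and WexX is active, so *jalC* is transcribed.
So JalC is produced and active.
No repressor is bound and JalC is active, so *lomH* is transcribed.
So LomH is produced and active.
No repressor is bound and LomH is active, so *fubK* is transcribed.
So FubK is produced and active.
No repressor is bound and NerN and FubK are active, so *ulmM* is transcribed.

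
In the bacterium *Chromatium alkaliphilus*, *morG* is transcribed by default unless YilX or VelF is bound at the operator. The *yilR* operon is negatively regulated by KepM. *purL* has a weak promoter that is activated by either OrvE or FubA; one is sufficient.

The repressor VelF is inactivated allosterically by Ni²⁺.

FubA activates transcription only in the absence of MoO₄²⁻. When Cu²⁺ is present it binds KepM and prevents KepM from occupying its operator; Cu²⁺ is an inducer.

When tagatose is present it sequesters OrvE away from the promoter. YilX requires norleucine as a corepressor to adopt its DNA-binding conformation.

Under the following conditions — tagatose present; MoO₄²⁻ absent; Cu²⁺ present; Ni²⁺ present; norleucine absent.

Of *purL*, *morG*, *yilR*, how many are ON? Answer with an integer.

3

Tagatose is present, so OrvE is inactive.
MoO₄²⁻ is absent, so FubA is active.
Activator FubA is present, so *purL* is transcribed.
→ *purL* is ON.
Norleucine is absent, so YilX is inactive.
Ni²⁺ is present, so VelF is inactive.
With no repressor bound, *morG* is transcribed.
→ *morG* is ON.
Cu²⁺ is present, so KepM is inactive.
With no repressor bound, *yilR* is transcribed.
→ *yilR* is ON.
3 of the 3 genes are transcribed.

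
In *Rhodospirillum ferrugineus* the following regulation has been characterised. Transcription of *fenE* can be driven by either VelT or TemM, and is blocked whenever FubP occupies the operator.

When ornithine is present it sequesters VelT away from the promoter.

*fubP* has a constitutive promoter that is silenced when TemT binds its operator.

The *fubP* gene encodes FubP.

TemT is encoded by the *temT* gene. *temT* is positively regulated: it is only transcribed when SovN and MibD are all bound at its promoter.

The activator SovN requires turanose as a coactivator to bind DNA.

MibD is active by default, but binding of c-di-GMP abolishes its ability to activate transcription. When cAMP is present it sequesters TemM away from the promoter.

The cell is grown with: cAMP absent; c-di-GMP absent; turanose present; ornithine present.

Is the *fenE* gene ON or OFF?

Ornithine is present, so VelT is inactive.
Turanose is present, so SovN is active.
c-di-GMP is absent, so MibD is active.
No repressor is bound and SovN and MibD are active, so *temT* is transcribed.
So TemT is produced and active.
With repressor TemT bound, *fubP* is not transcribed.
So FubP is not produced.
cAMP is absent, so TemM is active.
Activator TemM is present, so *fenE* is transcribed.

ON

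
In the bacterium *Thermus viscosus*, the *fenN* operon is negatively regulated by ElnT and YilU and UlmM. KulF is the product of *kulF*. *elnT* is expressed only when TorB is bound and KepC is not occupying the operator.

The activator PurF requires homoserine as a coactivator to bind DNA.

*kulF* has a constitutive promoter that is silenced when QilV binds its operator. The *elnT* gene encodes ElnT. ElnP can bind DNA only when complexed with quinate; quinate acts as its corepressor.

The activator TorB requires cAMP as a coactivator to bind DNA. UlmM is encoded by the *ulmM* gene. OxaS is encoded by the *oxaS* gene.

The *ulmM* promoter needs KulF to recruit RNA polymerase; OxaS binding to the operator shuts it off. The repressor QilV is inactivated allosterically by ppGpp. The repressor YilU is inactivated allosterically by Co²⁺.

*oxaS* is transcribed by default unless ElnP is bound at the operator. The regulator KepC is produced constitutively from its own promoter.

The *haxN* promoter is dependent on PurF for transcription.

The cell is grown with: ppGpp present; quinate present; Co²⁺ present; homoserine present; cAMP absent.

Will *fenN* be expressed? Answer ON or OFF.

OFF

KepC is produced constitutively and is active.
cAMP is absent, so TorB is inactive.
With repressor KepC bound, *elnT* is not transcribed.
So ElnT is not produced.
Co²⁺ is present, so YilU is inactive.
ppGpp is present, so QilV is inactive.
With no repressor bound, *kulF* is transcribed.
So KulF is produced and active.
Quinate is present, so ElnP is active.
With repressor ElnP bound, *oxaS* is not transcribed.
So OxaS is not produced.
No repressor is bound and KulF is active, so *ulmM* is transcribed.
So UlmM is produced and active.
With repressor UlmM bound, *fenN* is not transcribed.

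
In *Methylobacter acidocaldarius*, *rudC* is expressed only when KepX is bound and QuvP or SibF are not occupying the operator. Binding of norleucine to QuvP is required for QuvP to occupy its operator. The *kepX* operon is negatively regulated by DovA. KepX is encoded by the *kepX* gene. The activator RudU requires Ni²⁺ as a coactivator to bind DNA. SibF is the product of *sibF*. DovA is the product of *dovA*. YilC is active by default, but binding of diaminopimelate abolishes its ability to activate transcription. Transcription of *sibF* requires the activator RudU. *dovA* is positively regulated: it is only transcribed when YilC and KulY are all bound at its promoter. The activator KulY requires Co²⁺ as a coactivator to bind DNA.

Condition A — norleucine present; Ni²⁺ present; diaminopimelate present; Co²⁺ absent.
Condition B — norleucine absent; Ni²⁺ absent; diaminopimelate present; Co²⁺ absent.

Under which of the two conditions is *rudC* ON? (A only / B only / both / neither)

B only

Condition A:
Norleucine is present, so QuvP is active.
Ni²⁺ is present, so RudU is active.
No repressor is bound and RudU is active, so *sibF* is transcribed.
So SibF is produced and active.
Diaminopimelate is present, so YilC is inactive.
Co²⁺ is absent, so KulY is inactive.
Required activator YilC is absent, so *dovA* is not transcribed.
So DovA is not produced.
With no repressor bound, *kepX* is transcribed.
So KepX is produced and active.
With repressor QuvP bound, *rudC* is not transcribed.
→ *rudC* is OFF in A.
Condition B:
Norleucine is absent, so QuvP is inactive.
Ni²⁺ is absent, so RudU is inactive.
Required activator RudU is absent, so *sibF* is not transcribed.
So SibF is not produced.
Diaminopimelate is present, so YilC is inactive.
Co²⁺ is absent, so KulY is inactive.
Required activator YilC is absent, so *dovA* is not transcribed.
So DovA is not produced.
With no repressor bound, *kepX* is transcribed.
So KepX is produced and active.
No repressor is bound and KepX is active, so *rudC* is transcribed.
→ *rudC* is ON in B.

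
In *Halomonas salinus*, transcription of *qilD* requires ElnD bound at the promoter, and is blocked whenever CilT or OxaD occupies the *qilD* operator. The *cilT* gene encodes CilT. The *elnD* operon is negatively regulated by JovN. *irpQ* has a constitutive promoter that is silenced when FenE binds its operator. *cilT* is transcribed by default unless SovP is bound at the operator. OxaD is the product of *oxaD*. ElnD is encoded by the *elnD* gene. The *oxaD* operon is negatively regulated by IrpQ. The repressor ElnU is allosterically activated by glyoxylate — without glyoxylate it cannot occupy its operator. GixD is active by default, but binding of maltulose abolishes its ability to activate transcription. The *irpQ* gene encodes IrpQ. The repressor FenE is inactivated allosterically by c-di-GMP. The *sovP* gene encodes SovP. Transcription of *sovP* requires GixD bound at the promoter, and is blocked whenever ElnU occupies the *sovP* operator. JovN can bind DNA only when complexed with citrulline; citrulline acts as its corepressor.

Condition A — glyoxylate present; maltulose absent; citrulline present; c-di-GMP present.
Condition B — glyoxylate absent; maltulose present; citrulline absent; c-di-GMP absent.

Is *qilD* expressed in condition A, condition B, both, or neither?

Condition A:
Glyoxylate is present, so ElnU is active.
Maltulose is absent, so GixD is active.
With repressor ElnU bound, *sovP* is not transcribed.
So SovP is not produced.
With no repressor bound, *cilT* is transcribed.
So CilT is produced and active.
Citrulline is present, so JovN is active.
With repressor JovN bound, *elnD* is not transcribed.
So ElnD is not produced.
c-di-GMP is present, so FenE is inactive.
With no repressor bound, *irpQ* is transcribed.
So IrpQ is produced and active.
With repressor IrpQ bound, *oxaD* is not transcribed.
So OxaD is not produced.
With repressor CilT bound, *qilD* is not transcribed.
→ *qilD* is OFF in A.
Condition B:
Glyoxylate is absent, so ElnU is inactive.
Maltulose is present, so GixD is inactive.
Required activator GixD is absent, so *sovP* is not transcribed.
So SovP is not produced.
With no repressor bound, *cilT* is transcribed.
So CilT is produced and active.
Citrulline is absent, so JovN is inactive.
With no repressor bound, *elnD* is transcribed.
So ElnD is produced and active.
c-di-GMP is absent, so FenE is active.
With repressor FenE bound, *irpQ* is not transcribed.
So IrpQ is not produced.
With no repressor bound, *oxaD* is transcribed.
So OxaD is produced and active.
With repressor CilT bound, *qilD* is not transcribed.
→ *qilD* is OFF in B.

neither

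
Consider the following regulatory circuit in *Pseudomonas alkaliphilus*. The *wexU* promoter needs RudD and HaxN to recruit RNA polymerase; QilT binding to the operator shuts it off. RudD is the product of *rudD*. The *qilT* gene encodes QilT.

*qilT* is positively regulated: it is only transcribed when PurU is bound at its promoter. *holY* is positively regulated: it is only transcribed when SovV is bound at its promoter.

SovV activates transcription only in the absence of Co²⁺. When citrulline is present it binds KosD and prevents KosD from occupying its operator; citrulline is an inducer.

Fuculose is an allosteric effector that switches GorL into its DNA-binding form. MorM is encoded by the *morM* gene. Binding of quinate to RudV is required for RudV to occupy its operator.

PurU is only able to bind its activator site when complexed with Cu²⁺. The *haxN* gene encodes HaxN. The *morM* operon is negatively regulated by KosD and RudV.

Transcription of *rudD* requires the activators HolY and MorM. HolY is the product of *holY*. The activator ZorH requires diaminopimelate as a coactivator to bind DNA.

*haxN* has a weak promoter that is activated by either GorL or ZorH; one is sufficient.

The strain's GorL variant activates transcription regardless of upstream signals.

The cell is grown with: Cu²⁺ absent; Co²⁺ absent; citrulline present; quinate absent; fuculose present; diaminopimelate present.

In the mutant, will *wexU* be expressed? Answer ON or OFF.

ON

Co²⁺ is absent, so SovV is active.
No repressor is bound and SovV is active, so *holY* is transcribed.
So HolY is produced and active.
Citrulline is present, so KosD is inactive.
Quinate is absent, so RudV is inactive.
With no repressor bound, *morM* is transcribed.
So MorM is produced and active.
No repressor is bound and HolY and MorM are active, so *rudD* is transcribed.
So RudD is produced and active.
Cu²⁺ is absent, so PurU is inactive.
Required activator PurU is absent, so *qilT* is not transcribed.
So QilT is not produced.
GorL is constitutively active in this strain.
Diaminopimelate is present, so ZorH is active.
Activator GorL is present, so *haxN* is transcribed.
So HaxN is produced and active.
No repressor is bound and RudD and HaxN are active, so *wexU* is transcribed.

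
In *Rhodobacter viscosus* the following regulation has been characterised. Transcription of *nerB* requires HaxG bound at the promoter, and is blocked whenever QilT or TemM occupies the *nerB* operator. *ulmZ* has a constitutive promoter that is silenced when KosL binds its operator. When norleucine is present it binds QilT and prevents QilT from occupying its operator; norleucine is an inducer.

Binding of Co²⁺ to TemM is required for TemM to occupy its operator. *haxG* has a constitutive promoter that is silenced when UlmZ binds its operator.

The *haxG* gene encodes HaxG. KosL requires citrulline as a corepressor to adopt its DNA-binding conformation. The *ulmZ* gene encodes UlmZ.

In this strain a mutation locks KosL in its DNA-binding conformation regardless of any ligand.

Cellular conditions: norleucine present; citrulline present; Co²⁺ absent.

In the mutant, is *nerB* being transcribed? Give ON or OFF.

KosL is constitutively active in this strain.
With repressor KosL bound, *ulmZ* is not transcribed.
So UlmZ is not produced.
With no repressor bound, *haxG* is transcribed.
So HaxG is produced and active.
Norleucine is present, so QilT is inactive.
Co²⁺ is absent, so TemM is inactive.
No repressor is bound and HaxG is active, so *nerB* is transcribed.

ON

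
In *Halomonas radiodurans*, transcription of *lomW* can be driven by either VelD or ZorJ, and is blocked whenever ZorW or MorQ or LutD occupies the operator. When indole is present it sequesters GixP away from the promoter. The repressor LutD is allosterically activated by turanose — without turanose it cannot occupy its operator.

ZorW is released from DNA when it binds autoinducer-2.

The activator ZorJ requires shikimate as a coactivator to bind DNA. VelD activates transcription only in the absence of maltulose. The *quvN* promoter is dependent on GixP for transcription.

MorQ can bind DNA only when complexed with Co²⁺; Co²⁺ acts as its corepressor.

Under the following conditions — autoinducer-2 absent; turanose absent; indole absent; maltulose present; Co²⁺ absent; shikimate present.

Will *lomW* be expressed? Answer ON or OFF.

Autoinducer-2 is absent, so ZorW is active.
Co²⁺ is absent, so MorQ is inactive.
Maltulose is present, so VelD is inactive.
Shikimate is present, so ZorJ is active.
Turanose is absent, so LutD is inactive.
With repressor ZorW bound, *lomW* is not transcribed.

OFF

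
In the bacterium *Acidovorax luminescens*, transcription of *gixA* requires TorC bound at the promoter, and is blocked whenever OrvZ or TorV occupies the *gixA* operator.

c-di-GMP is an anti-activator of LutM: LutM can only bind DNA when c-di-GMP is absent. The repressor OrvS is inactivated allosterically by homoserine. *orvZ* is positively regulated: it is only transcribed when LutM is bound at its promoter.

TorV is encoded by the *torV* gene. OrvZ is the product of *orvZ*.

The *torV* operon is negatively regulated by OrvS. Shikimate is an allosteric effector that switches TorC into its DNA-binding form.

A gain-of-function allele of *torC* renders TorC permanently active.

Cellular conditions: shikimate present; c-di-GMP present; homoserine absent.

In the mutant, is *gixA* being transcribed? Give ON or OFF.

ON

TorC is constitutively active in this strain.
c-di-GMP is present, so LutM is inactive.
Required activator LutM is absent, so *orvZ* is not transcribed.
So OrvZ is not produced.
Homoserine is absent, so OrvS is active.
With repressor OrvS bound, *torV* is not transcribed.
So TorV is not produced.
No repressor is bound and TorC is active, so *gixA* is transcribed.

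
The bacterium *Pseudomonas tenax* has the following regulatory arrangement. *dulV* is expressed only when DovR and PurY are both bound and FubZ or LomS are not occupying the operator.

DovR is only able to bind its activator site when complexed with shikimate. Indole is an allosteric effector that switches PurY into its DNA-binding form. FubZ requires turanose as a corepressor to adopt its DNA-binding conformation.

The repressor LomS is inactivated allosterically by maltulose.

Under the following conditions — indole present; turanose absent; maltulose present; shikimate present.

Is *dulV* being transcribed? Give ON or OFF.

Shikimate is present, so DovR is active.
Turanose is absent, so FubZ is inactive.
Maltulose is present, so LomS is inactive.
Indole is present, so PurY is active.
No repressor is bound and DovR and PurY are active, so *dulV* is transcribed.

ON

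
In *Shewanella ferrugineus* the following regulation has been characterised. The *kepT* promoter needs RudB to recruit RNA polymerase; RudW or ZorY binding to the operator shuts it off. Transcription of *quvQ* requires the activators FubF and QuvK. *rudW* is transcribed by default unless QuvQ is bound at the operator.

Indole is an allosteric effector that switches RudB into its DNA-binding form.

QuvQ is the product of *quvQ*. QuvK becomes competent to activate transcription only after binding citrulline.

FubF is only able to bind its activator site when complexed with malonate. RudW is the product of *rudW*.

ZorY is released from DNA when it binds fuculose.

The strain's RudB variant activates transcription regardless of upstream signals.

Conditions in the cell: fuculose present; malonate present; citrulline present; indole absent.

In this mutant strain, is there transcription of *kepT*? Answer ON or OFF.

ON

RudB is constitutively active in this strain.
Malonate is present, so FubF is active.
Citrulline is present, so QuvK is active.
No repressor is bound and FubF and QuvK are active, so *quvQ* is transcribed.
So QuvQ is produced and active.
With repressor QuvQ bound, *rudW* is not transcribed.
So RudW is not produced.
Fuculose is present, so ZorY is inactive.
No repressor is bound and RudB is active, so *kepT* is transcribed.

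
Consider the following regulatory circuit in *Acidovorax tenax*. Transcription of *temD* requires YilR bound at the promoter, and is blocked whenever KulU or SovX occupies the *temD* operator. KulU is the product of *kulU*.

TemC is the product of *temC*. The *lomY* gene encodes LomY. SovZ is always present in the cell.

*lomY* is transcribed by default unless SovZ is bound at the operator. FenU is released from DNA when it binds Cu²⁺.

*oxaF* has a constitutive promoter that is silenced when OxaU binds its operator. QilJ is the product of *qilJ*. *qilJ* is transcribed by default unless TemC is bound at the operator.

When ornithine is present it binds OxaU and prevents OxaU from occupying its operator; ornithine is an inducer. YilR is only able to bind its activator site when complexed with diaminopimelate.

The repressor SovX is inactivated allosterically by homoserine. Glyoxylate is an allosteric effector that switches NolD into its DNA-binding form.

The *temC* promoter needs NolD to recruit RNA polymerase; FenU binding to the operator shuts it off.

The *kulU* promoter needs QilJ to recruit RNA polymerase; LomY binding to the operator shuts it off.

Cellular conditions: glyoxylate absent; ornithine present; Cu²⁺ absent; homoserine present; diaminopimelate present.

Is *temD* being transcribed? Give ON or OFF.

OFF

Diaminopimelate is present, so YilR is active.
Cu²⁺ is absent, so FenU is active.
Glyoxylate is absent, so NolD is inactive.
With repressor FenU bound, *temC* is not transcribed.
So TemC is not produced.
With no repressor bound, *qilJ* is transcribed.
So QilJ is produced and active.
SovZ is produced constitutively and is active.
With repressor SovZ bound, *lomY* is not transcribed.
So LomY is not produced.
No repressor is bound and QilJ is active, so *kulU* is transcribed.
So KulU is produced and active.
Homoserine is present, so SovX is inactive.
With repressor KulU bound, *temD* is not transcribed.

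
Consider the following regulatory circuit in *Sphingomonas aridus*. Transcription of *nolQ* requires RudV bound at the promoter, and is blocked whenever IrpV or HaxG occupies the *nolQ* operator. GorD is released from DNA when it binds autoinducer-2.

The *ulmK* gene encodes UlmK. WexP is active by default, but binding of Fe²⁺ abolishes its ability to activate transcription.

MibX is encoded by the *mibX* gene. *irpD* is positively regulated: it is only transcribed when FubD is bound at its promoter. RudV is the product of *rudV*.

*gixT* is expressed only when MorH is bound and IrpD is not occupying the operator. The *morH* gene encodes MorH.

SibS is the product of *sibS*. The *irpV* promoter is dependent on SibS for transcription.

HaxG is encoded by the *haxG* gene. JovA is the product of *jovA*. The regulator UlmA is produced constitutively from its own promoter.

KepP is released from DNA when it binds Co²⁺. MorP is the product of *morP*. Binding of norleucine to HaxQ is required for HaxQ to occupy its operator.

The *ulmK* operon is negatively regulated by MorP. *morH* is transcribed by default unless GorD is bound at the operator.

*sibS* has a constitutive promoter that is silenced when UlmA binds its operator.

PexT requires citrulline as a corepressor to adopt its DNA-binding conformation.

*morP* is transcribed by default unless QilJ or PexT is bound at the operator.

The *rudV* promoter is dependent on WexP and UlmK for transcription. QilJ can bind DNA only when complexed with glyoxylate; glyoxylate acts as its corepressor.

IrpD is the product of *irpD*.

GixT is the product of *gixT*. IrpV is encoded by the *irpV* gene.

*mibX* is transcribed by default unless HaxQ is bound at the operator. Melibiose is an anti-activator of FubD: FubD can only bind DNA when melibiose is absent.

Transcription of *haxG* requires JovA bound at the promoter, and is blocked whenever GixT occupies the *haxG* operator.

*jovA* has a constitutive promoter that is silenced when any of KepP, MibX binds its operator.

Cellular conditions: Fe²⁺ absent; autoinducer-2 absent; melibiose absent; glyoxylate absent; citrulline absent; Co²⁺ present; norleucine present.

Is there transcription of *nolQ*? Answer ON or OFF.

UlmA is produced constitutively and is active.
With repressor UlmA bound, *sibS* is not transcribed.
So SibS is not produced.
Required activator SibS is absent, so *irpV* is not transcribed.
So IrpV is not produced.
Melibiose is absent, so FubD is active.
No repressor is bound and FubD is active, so *irpD* is transcribed.
So IrpD is produced and active.
Autoinducer-2 is absent, so GorD is active.
With repressor GorD bound, *morH* is not transcribed.
So MorH is not produced.
With repressor IrpD bound, *gixT* is not transcribed.
So GixT is not produced.
Co²⁺ is present, so KepP is inactive.
Norleucine is present, so HaxQ is active.
With repressor HaxQ bound, *mibX* is not transcribed.
So MibX is not produced.
With no repressor bound, *jovA* is transcribed.
So JovA is produced and active.
No repressor is bound and JovA is active, so *haxG* is transcribed.
So HaxG is produced and active.
Fe²⁺ is absent, so WexP is active.
Glyoxylate is absent, so QilJ is inactive.
Citrulline is absent, so PexT is inactive.
With no repressor bound, *morP* is transcribed.
So MorP is produced and active.
With repressor MorP bound, *ulmK* is not transcribed.
So UlmK is not produced.
Required activator UlmK is absent, so *rudV* is not transcribed.
So RudV is not produced.
With repressor HaxG bound, *nolQ* is not transcribed.

OFF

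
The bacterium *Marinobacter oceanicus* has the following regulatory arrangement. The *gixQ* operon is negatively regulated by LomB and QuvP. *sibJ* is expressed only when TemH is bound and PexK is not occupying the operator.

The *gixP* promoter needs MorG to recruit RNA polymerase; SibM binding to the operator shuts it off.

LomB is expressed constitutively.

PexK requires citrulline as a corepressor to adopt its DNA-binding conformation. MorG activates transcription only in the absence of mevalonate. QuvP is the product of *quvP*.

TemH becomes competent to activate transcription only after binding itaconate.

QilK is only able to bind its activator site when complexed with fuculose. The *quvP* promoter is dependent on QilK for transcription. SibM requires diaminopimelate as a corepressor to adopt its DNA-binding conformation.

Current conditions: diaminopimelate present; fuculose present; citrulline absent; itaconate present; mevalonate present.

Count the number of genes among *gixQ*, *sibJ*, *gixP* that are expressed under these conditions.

LomB is produced constitutively and is active.
Fuculose is present, so QilK is active.
No repressor is bound and QilK is active, so *quvP* is transcribed.
So QuvP is produced and active.
With repressor LomB bound, *gixQ* is not transcribed.
→ *gixQ* is OFF.
Citrulline is absent, so PexK is inactive.
Itaconate is present, so TemH is active.
No repressor is bound and TemH is active, so *sibJ* is transcribed.
→ *sibJ* is ON.
Diaminopimelate is present, so SibM is active.
Mevalonate is present, so MorG is inactive.
With repressor SibM bound, *gixP* is not transcribed.
→ *gixP* is OFF.
1 of the 3 genes is transcribed.

1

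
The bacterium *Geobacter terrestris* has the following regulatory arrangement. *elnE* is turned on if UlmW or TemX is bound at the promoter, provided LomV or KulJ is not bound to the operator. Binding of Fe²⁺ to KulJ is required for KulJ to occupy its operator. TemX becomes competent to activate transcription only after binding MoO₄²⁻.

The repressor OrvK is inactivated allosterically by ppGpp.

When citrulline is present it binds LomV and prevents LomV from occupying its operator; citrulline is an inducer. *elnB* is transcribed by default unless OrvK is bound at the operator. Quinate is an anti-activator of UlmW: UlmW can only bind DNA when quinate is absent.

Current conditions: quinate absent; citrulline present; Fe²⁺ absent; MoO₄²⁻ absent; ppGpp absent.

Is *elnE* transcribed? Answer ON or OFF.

ON

Citrulline is present, so LomV is inactive.
Fe²⁺ is absent, so KulJ is inactive.
Quinate is absent, so UlmW is active.
MoO₄²⁻ is absent, so TemX is inactive.
Activator UlmW is present, so *elnE* is transcribed.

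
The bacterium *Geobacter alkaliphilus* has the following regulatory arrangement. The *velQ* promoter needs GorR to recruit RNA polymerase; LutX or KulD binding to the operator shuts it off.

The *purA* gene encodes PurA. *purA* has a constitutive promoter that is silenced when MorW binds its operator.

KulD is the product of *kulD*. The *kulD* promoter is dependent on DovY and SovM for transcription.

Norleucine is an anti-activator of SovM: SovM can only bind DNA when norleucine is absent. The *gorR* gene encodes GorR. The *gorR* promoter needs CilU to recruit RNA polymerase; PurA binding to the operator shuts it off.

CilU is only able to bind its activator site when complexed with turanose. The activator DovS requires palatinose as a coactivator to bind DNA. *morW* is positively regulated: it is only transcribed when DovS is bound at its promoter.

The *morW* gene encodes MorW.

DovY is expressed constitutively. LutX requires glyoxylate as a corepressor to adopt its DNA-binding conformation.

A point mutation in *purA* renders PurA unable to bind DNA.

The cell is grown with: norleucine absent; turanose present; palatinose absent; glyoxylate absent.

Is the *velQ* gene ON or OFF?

Glyoxylate is absent, so LutX is inactive.
DovY is produced constitutively and is active.
Norleucine is absent, so SovM is active.
No repressor is bound and DovY and SovM are active, so *kulD* is transcribed.
So KulD is produced and active.
PurA is non-functional in this strain, so it has no effect.
Turanose is present, so CilU is active.
No repressor is bound and CilU is active, so *gorR* is transcribed.
So GorR is produced and active.
With repressor KulD bound, *velQ* is not transcribed.

OFF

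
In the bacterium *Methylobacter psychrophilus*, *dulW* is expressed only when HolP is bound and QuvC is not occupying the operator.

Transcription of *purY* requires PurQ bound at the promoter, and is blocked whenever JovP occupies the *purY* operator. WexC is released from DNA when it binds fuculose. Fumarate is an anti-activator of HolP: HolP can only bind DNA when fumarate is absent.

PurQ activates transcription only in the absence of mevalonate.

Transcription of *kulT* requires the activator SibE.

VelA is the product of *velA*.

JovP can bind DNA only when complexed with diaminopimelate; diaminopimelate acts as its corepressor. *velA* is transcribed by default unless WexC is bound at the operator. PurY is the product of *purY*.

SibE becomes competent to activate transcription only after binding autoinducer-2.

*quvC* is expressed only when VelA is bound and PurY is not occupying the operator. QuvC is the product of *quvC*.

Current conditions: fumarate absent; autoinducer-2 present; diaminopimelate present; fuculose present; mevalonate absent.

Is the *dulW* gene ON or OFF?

Fumarate is absent, so HolP is active.
Fuculose is present, so WexC is inactive.
With no repressor bound, *velA* is transcribed.
So VelA is produced and active.
Mevalonate is absent, so PurQ is active.
Diaminopimelate is present, so JovP is active.
With repressor JovP bound, *purY* is not transcribed.
So PurY is not produced.
No repressor is bound and VelA is active, so *quvC* is transcribed.
So QuvC is produced and active.
With repressor QuvC bound, *dulW* is not transcribed.

OFF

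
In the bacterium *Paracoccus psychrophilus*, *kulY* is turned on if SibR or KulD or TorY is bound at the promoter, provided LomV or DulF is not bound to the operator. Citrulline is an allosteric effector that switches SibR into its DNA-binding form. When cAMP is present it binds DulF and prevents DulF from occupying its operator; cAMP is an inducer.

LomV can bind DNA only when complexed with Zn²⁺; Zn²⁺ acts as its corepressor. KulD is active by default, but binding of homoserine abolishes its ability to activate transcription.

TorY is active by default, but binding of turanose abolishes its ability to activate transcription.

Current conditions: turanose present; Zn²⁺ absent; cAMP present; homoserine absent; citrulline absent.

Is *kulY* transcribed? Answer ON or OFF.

ON

Citrulline is absent, so SibR is inactive.
Zn²⁺ is absent, so LomV is inactive.
Homoserine is absent, so KulD is active.
cAMP is present, so DulF is inactive.
Turanose is present, so TorY is inactive.
Activator KulD is present, so *kulY* is transcribed.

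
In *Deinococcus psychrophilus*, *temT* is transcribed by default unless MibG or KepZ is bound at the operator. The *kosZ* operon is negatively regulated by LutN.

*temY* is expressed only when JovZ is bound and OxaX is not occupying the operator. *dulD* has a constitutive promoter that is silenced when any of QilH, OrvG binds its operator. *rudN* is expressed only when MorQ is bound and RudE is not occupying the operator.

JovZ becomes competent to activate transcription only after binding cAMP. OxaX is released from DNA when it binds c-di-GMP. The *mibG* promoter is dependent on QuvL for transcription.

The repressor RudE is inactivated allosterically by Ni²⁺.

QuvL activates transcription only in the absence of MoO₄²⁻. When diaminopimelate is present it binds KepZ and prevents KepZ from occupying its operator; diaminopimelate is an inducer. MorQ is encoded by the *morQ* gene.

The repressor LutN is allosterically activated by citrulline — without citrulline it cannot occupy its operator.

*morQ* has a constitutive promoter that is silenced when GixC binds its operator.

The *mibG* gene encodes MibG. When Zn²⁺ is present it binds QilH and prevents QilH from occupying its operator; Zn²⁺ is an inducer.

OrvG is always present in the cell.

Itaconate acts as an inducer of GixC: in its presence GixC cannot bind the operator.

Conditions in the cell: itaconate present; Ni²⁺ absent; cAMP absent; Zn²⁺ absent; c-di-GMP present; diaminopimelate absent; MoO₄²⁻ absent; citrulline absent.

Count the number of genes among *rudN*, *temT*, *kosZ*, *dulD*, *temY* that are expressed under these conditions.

1

Itaconate is present, so GixC is inactive.
With no repressor bound, *morQ* is transcribed.
So MorQ is produced and active.
Ni²⁺ is absent, so RudE is active.
With repressor RudE bound, *rudN* is not transcribed.
→ *rudN* is OFF.
MoO₄²⁻ is absent, so QuvL is active.
No repressor is bound and QuvL is active, so *mibG* is transcribed.
So MibG is produced and active.
Diaminopimelate is absent, so KepZ is active.
With repressor MibG bound, *temT* is not transcribed.
→ *temT* is OFF.
Citrulline is absent, so LutN is inactive.
With no repressor bound, *kosZ* is transcribed.
→ *kosZ* is ON.
Zn²⁺ is absent, so QilH is active.
OrvG is produced constitutively and is active.
With repressor QilH bound, *dulD* is not transcribed.
→ *dulD* is OFF.
c-di-GMP is present, so OxaX is inactive.
cAMP is absent, so JovZ is inactive.
Required activator JovZ is absent, so *temY* is not transcribed.
→ *temY* is OFF.
1 of the 5 genes is transcribed.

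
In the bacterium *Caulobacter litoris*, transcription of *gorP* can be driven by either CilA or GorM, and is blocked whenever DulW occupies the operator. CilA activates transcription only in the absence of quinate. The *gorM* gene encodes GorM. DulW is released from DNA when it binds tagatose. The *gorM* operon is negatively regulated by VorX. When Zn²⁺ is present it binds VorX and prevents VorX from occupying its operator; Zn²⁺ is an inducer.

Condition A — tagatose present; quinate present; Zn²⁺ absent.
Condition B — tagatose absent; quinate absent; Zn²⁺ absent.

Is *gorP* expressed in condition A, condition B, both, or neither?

Condition A:
Tagatose is present, so DulW is inactive.
Quinate is present, so CilA is inactive.
Zn²⁺ is absent, so VorX is active.
With repressor VorX bound, *gorM* is not transcribed.
So GorM is not produced.
No activator is available at the *gorP* promoter, so *gorP* is not transcribed.
→ *gorP* is OFF in A.
Condition B:
Tagatose is absent, so DulW is active.
Quinate is absent, so CilA is active.
Zn²⁺ is absent, so VorX is active.
With repressor VorX bound, *gorM* is not transcribed.
So GorM is not produced.
With repressor DulW bound, *gorP* is not transcribed.
→ *gorP* is OFF in B.

neither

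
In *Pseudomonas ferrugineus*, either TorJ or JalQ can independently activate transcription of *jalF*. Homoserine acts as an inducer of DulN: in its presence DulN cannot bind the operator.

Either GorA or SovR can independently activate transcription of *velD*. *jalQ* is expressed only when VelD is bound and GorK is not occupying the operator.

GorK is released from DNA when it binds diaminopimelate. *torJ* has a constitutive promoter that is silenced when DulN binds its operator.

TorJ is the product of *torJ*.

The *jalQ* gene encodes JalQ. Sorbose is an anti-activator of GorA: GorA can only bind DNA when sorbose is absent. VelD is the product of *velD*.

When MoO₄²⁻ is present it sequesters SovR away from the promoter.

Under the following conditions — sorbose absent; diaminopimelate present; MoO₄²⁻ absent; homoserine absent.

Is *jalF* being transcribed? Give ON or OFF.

Homoserine is absent, so DulN is active.
With repressor DulN bound, *torJ* is not transcribed.
So TorJ is not produced.
Diaminopimelate is present, so GorK is inactive.
Sorbose is absent, so GorA is active.
MoO₄²⁻ is absent, so SovR is active.
Activator GorA is present, so *velD* is transcribed.
So VelD is produced and active.
No repressor is bound and VelD is active, so *jalQ* is transcribed.
So JalQ is produced and active.
Activator JalQ is present, so *jalF* is transcribed.

ON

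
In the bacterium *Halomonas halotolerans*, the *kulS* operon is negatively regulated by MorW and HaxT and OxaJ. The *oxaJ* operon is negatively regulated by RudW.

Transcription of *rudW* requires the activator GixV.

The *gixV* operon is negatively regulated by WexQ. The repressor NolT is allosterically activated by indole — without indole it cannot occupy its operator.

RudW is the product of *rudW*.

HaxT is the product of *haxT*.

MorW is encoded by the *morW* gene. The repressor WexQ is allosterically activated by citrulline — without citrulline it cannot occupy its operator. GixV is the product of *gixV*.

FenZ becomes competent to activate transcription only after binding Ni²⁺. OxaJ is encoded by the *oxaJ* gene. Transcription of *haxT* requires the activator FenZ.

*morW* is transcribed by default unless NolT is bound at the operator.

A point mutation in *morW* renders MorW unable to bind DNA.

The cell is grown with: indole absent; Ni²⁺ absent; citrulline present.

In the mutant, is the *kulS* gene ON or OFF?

MorW is non-functional in this strain, so it has no effect.
Ni²⁺ is absent, so FenZ is inactive.
Required activator FenZ is absent, so *haxT* is not transcribed.
So HaxT is not produced.
Citrulline is present, so WexQ is active.
With repressor WexQ bound, *gixV* is not transcribed.
So GixV is not produced.
Required activator GixV is absent, so *rudW* is not transcribed.
So RudW is not produced.
With no repressor bound, *oxaJ* is transcribed.
So OxaJ is produced and active.
With repressor OxaJ bound, *kulS* is not transcribed.

OFF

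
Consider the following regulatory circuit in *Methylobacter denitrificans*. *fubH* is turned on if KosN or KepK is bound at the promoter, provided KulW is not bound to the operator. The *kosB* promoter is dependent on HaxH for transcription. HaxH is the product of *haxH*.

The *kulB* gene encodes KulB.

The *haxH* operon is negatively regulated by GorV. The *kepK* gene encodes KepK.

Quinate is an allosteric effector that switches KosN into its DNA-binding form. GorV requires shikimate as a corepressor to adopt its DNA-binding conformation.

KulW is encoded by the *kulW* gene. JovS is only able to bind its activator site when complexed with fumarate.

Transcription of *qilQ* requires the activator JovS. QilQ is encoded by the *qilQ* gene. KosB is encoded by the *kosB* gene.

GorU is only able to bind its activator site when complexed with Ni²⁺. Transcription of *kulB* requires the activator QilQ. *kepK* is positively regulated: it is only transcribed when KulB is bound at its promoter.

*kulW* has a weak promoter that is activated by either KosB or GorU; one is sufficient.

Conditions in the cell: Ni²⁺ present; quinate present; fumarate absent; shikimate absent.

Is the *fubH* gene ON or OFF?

Shikimate is absent, so GorV is inactive.
With no repressor bound, *haxH* is transcribed.
So HaxH is produced and active.
No repressor is bound and HaxH is active, so *kosB* is transcribed.
So KosB is produced and active.
Ni²⁺ is present, so GorU is active.
Activator KosB is present, so *kulW* is transcribed.
So KulW is produced and active.
Quinate is present, so KosN is active.
Fumarate is absent, so JovS is inactive.
Required activator JovS is absent, so *qilQ* is not transcribed.
So QilQ is not produced.
Required activator QilQ is absent, so *kulB* is not transcribed.
So KulB is not produced.
Required activator KulB is absent, so *kepK* is not transcribed.
So KepK is not produced.
With repressor KulW bound, *fubH* is not transcribed.

OFF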